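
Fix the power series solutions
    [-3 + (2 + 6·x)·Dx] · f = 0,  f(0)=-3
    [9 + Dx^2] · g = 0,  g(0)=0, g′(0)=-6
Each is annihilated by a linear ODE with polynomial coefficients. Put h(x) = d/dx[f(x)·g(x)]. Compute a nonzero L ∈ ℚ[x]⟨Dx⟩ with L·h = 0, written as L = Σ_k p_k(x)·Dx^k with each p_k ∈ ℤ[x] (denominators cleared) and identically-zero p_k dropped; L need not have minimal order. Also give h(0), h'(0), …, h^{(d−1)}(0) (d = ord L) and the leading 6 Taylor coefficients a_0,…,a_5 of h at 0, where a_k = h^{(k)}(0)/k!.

f: a_k = -3, -9/2, 27/8, -81/16, 1215/128, -5103/256, …
g: a_k = 0, -6, 0, 9, 0, -81/20, …
L₀ := L_f ⊗_s L_g (sym. prod.), ord ≤ 2.
h=h₀': d/dx-closure on L₀ ⇒ L.
L = (477 + 3888·x + 11016·x^2 + 15552·x^3 + 11664·x^4) + (-12 - 324·x - 1296·x^2 - 1296·x^3)·Dx + (28 + 264·x + 972·x^2 + 1728·x^3 + 1296·x^4)·Dx^2  (order 2).
h: a_k = 18, 54, -567/4, -81/2, -4617/64, 177147/320, …
ICs: h(0) = 18, h′(0) = 54.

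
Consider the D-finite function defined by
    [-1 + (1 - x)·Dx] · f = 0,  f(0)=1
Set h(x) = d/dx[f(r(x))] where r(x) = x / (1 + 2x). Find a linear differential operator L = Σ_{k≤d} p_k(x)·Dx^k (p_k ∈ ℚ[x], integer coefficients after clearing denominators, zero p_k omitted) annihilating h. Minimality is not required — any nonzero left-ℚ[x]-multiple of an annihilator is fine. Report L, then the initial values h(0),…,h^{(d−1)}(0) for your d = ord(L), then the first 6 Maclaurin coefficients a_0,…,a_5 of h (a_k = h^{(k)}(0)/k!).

L = -4 + (-2 - 2·x)·Dx  (order 1).
h: a_k = 1, -2, 3, -4, 5, -6, …
ICs: h(0) = 1.

f: a_k = 1, 1, 1, 1, 1, 1, …
Change of var in L_f (x↦r) gives L₀.
h₀' ⇒ L via d/dx closure of L₀.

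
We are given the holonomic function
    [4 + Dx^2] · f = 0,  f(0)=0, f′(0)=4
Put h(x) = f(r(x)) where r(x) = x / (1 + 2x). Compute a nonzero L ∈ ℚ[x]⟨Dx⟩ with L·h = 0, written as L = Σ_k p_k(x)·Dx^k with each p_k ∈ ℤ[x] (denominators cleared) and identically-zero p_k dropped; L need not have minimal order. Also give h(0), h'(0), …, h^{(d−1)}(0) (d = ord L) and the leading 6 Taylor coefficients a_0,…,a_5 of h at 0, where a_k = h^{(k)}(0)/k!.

f: a_k = 0, 4, 0, -8/3, 0, 8/15, …
h₀=f(r): pull back L_f along r ⇒ L₀.
L = 4 + (4 + 24·x + 48·x^2 + 32·x^3)·Dx + (1 + 8·x + 24·x^2 + 32·x^3 + 16·x^4)·Dx^2  (order 2).
h: a_k = 0, 4, -8, 40/3, -16, 8/15, …
ICs: h(0) = 0, h′(0) = 4.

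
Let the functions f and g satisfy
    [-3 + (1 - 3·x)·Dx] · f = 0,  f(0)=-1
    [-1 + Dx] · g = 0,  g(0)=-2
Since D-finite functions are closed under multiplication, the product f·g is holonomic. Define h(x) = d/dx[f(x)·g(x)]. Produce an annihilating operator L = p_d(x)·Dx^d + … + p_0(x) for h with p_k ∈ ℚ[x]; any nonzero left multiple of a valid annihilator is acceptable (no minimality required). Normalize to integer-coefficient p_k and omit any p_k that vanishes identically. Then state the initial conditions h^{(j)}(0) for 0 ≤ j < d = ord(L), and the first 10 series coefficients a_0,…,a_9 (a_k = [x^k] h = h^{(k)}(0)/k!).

L = (25 - 24·x + 9·x^2) + (-4 + 15·x - 9·x^2)·Dx  (order 1).
h: a_k = 8, 50, 226, 2713/3, 10174/3, 732529/60, 1538311/36, 369194641/2520, 2492063827/5040, 299047659241/181440, …
ICs: h(0) = 8.

f: a_k = -1, -3, -9, -27, -81, -243, -729, -2187, -6561, -19683, …
g: a_k = -2, -2, -1, -1/3, -1/12, -1/60, -1/360, -1/2520, -1/20160, -1/181440, …
Product ⇒ symmetric product L₀, ord ≤ 1.
h₀' ⇒ L via d/dx closure of L₀.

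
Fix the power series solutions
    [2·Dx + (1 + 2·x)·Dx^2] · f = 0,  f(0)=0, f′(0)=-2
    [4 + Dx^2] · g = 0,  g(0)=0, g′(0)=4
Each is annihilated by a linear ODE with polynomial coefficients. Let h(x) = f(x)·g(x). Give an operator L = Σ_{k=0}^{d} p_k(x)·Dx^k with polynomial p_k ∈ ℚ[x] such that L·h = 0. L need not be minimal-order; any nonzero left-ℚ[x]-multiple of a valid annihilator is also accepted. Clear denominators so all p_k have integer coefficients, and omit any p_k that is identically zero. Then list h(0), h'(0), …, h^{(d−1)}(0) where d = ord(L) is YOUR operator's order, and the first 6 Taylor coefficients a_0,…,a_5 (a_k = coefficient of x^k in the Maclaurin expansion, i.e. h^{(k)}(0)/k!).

L = (-48 + 192·x + 1216·x^2 + 2048·x^3 + 1024·x^4) + (32 + 320·x + 768·x^2 + 512·x^3)·Dx + (160·x + 672·x^2 + 1024·x^3 + 512·x^4)·Dx^2 + (8 + 80·x + 192·x^2 + 128·x^3)·Dx^3 + (3 + 28·x + 92·x^2 + 128·x^3 + 64·x^4)·Dx^4  (order 4).
h: a_k = 0, 0, -8, 8, -16/3, 32/3, …
ICs: h(0) = 0, h′(0) = 0, h′′(0) = -16, h′′′(0) = 48.

f: a_k = 0, -2, 2, -8/3, 4, -32/5, …
g: a_k = 0, 4, 0, -8/3, 0, 8/15, …
L₀ := L_f ⊗_s L_g (sym. prod.), ord ≤ 4.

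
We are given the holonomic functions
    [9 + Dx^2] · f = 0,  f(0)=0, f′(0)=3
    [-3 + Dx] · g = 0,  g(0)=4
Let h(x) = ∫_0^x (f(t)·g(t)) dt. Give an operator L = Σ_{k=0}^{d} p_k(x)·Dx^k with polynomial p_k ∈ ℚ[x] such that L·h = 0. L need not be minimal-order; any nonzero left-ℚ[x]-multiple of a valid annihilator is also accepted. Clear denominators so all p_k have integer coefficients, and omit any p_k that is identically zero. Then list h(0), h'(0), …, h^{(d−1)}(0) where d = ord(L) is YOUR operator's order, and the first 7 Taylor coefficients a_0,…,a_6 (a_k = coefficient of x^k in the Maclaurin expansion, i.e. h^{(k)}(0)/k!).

L = 18·Dx - 6·Dx^2 + Dx^3  (order 3).
h: a_k = 0, 0, 6, 12, 9, 0, -27/5, …
ICs: h(0) = 0, h′(0) = 0, h′′(0) = 12.

f: a_k = 0, 3, 0, -9/2, 0, 81/40, 0, …
g: a_k = 4, 12, 18, 18, 27/2, 81/10, 81/20, …
f·g: L₀ = L_f ⊗_s L_g, ord ≤ 2·1.
∫: right-multiply L₀ by Dx.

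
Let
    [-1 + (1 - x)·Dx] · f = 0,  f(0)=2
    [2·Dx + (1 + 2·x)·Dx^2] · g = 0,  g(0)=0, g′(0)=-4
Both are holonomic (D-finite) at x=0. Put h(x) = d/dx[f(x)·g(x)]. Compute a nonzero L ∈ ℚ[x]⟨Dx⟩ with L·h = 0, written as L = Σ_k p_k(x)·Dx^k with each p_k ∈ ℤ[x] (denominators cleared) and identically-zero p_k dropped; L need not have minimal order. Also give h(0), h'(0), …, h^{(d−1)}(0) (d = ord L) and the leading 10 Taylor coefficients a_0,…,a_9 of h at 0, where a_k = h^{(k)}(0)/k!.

f: a_k = 2, 2, 2, 2, 2, 2, 2, 2, 2, 2, …
g: a_k = 0, -4, 4, -16/3, 8, -64/5, 64/3, -256/7, 64, -1024/9, …
L₀ := L_f ⊗_s L_g (sym. prod.), ord ≤ 2.
Derive L from L₀ (diff closure).
L = 8 + (-1 + 10·x)·Dx + (-1 - x + 2·x^2)·Dx^2  (order 2).
h: a_k = -8, 0, -32, 64/3, -304/3, 672/5, -1776/5, 21632/35, -47344/35, 163360/63, …
ICs: h(0) = -8, h′(0) = 0.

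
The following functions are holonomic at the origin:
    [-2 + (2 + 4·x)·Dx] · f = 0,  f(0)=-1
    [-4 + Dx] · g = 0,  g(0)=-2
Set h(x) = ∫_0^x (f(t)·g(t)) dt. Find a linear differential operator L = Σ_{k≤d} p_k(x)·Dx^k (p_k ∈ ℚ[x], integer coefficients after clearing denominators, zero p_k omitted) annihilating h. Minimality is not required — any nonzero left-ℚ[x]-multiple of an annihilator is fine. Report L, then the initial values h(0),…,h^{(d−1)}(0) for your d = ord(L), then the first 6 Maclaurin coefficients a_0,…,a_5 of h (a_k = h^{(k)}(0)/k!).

f: a_k = -1, -1, 1/2, -1/2, 5/8, -7/8, …
g: a_k = -2, -8, -16, -64/3, -64/3, -256/15, …
L₀ := L_f ⊗_s L_g (sym. prod.), ord ≤ 1.
h=∫h₀ ⇒ L = L₀·Dx.
L = (-5 - 8·x)·Dx + (1 + 2·x)·Dx^2  (order 2).
h: a_k = 0, 2, 5, 23/3, 103/12, 449/60, …
ICs: h(0) = 0, h′(0) = 2.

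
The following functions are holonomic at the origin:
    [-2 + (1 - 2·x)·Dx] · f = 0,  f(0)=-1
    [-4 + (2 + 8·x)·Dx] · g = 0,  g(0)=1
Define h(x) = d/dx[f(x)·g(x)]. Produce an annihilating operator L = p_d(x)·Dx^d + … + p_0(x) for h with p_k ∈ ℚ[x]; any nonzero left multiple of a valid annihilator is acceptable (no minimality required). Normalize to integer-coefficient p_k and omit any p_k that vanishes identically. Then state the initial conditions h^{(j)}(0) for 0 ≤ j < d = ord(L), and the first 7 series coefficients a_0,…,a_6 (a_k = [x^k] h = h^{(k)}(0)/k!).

f: a_k = -1, -2, -4, -8, -16, -32, -64, …
g: a_k = 1, 2, -2, 4, -10, 28, -84, …
Sym-product of L_f,L_g gives L₀ (≤ ord 1).
Differentiate: ansatz ord ≤ ord L₀ ⇒ L.
L = (3 + 24·x + 12·x^2) + (-1 - 3·x + 6·x^2 + 8·x^3)·Dx  (order 1).
h: a_k = -4, -12, -48, -88, -360, -360, -2688, …
ICs: h(0) = -4.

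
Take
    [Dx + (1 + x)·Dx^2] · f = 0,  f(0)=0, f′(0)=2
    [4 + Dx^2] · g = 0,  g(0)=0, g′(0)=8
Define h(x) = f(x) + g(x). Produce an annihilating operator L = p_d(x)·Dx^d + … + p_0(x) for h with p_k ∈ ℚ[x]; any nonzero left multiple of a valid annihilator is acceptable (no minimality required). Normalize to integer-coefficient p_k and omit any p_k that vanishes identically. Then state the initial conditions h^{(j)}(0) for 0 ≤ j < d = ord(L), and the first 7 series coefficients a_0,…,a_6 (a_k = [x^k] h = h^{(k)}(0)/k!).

L = (20 + 16·x + 8·x^2)·Dx + (12 + 28·x + 24·x^2 + 8·x^3)·Dx^2 + (5 + 4·x + 2·x^2)·Dx^3 + (3 + 7·x + 6·x^2 + 2·x^3)·Dx^4  (order 4).
h: a_k = 0, 10, -1, -14/3, -1/2, 22/15, -1/3, …
ICs: h(0) = 0, h′(0) = 10, h′′(0) = -2, h′′′(0) = -28.

f: a_k = 0, 2, -1, 2/3, -1/2, 2/5, -1/3, …
g: a_k = 0, 8, 0, -16/3, 0, 16/15, 0, …
h₀=f+g: left-lcm gives L₀, ord ≤ 4.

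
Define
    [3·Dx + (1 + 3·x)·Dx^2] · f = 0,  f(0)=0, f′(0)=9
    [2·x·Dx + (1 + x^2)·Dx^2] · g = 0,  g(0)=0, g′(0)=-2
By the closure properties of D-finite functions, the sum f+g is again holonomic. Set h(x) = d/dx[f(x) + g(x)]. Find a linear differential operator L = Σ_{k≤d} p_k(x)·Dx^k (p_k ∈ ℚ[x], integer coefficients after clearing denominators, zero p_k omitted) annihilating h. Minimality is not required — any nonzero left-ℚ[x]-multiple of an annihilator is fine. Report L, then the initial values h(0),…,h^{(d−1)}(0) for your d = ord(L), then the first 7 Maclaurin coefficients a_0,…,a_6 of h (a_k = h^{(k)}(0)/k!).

f: a_k = 0, 9, -27/2, 27, -243/4, 729/5, -729/2, …
g: a_k = 0, -2, 0, 2/3, 0, -2/5, 0, …
f+g: L₀ = lclm(L_f,L_g), ord ≤ 2+2.
Derive L from L₀ (diff closure).
L = (-6 - 54·x + 18·x^2 + 18·x^3) + (-20 - 12·x - 48·x^2 + 36·x^3 + 36·x^4)·Dx + (-3 - 7·x + 6·x^2 + 2·x^3 + 9·x^4 + 9·x^5)·Dx^2  (order 2).
h: a_k = 7, -27, 83, -243, 727, -2187, 6563, …
ICs: h(0) = 7, h′(0) = -27.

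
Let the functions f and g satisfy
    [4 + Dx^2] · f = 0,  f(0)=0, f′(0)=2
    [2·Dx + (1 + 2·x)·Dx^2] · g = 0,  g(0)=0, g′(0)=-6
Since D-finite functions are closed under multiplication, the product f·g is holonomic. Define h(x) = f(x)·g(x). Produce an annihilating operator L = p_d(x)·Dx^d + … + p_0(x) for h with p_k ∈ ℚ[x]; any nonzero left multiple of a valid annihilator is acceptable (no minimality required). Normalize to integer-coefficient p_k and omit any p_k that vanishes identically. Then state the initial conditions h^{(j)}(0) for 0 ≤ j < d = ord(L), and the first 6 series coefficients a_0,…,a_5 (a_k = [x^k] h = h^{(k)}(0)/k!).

f: a_k = 0, 2, 0, -4/3, 0, 4/15, …
g: a_k = 0, -6, 6, -8, 12, -96/5, …
Sym-product of L_f,L_g gives L₀ (≤ ord 4).
L = (-48 + 192·x + 1216·x^2 + 2048·x^3 + 1024·x^4) + (32 + 320·x + 768·x^2 + 512·x^3)·Dx + (160·x + 672·x^2 + 1024·x^3 + 512·x^4)·Dx^2 + (8 + 80·x + 192·x^2 + 128·x^3)·Dx^3 + (3 + 28·x + 92·x^2 + 128·x^3 + 64·x^4)·Dx^4  (order 4).
h: a_k = 0, 0, -12, 12, -8, 16, …
ICs: h(0) = 0, h′(0) = 0, h′′(0) = -24, h′′′(0) = 72.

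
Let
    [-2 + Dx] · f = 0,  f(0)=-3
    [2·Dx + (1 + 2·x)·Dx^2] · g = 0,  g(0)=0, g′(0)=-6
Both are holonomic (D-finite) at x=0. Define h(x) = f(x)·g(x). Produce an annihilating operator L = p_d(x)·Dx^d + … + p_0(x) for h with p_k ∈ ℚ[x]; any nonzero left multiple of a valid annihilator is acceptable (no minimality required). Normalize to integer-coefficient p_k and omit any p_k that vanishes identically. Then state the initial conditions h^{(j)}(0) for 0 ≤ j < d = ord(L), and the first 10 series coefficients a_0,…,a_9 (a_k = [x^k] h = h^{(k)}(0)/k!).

f: a_k = -3, -6, -6, -4, -2, -4/5, -4/15, -8/105, -2/105, -4/945, …
g: a_k = 0, -6, 6, -8, 12, -96/5, 32, -384/7, 96, -512/3, …
f·g: L₀ = L_f ⊗_s L_g, ord ≤ 1·2.
L = 8·x + (-2 - 8·x)·Dx + (1 + 2·x)·Dx^2  (order 2).
h: a_k = 0, 18, 18, 24, 0, 108/5, -28, 368/7, -464/5, 2516/15, …
ICs: h(0) = 0, h′(0) = 18.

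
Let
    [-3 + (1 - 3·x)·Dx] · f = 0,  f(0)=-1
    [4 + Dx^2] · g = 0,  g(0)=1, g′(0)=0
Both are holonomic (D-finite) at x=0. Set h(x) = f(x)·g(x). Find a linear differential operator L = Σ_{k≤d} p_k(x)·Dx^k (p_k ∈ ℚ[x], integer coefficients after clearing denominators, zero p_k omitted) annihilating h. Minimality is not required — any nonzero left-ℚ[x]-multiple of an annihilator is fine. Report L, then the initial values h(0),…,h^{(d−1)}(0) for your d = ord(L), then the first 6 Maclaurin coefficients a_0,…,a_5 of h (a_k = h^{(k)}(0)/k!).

L = (-4 + 12·x) + 6·Dx + (-1 + 3·x)·Dx^2  (order 2).
h: a_k = -1, -3, -7, -21, -191/3, -191, …
ICs: h(0) = -1, h′(0) = -3.

f: a_k = -1, -3, -9, -27, -81, -243, …
g: a_k = 1, 0, -2, 0, 2/3, 0, …
Product ⇒ symmetric product L₀, ord ≤ 2.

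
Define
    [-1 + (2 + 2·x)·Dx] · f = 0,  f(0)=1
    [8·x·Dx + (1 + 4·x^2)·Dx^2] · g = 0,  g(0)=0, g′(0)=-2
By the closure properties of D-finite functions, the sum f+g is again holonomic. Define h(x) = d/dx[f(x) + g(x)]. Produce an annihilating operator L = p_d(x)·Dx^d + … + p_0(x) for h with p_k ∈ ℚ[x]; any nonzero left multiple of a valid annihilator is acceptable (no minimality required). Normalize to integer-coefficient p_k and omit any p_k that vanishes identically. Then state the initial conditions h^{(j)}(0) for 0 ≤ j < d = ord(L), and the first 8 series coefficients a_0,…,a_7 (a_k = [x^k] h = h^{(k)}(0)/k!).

f: a_k = 1, 1/2, -1/8, 1/16, -5/128, 7/256, -21/1024, 33/2048, …
g: a_k = 0, -2, 0, 8/3, 0, -32/5, 0, 128/7, …
Weyl lclm of L_f,L_g ⇒ L₀ (ord ≤ 3).
Derive L from L₀ (diff closure).
L = (-16 - 40·x + 192·x^2 + 96·x^3) + (-35 - 64·x + 328·x^2 + 768·x^3 + 336·x^4)·Dx + (-2 + 30·x + 48·x^2 + 144·x^3 + 224·x^4 + 96·x^5)·Dx^2  (order 2).
h: a_k = -3/2, -1/4, 131/16, -5/32, -8157/256, -63/512, 262375/2048, -429/4096, …
ICs: h(0) = -3/2, h′(0) = -1/4.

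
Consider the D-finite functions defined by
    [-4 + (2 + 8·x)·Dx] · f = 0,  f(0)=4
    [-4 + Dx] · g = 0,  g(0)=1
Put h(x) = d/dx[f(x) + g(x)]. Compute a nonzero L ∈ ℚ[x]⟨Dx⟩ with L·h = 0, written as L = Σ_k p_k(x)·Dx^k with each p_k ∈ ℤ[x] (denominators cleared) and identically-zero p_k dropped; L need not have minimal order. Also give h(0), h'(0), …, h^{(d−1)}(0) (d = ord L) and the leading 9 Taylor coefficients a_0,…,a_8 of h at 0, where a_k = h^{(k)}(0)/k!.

L = (-40 - 64·x) + (-2 - 64·x - 128·x^2)·Dx + (3 + 20·x + 32·x^2)·Dx^2  (order 2).
h: a_k = 12, 0, 80, -352/3, 1808/3, -29728/15, 333664/45, -8644544/315, 32434448/315, …
ICs: h(0) = 12, h′(0) = 0.

f: a_k = 4, 8, -8, 16, -40, 112, -336, 1056, -3432, …
g: a_k = 1, 4, 8, 32/3, 32/3, 128/15, 256/45, 1024/315, 512/315, …
f+g: L₀ = lclm(L_f,L_g), ord ≤ 1+1.
Derive L from L₀ (diff closure).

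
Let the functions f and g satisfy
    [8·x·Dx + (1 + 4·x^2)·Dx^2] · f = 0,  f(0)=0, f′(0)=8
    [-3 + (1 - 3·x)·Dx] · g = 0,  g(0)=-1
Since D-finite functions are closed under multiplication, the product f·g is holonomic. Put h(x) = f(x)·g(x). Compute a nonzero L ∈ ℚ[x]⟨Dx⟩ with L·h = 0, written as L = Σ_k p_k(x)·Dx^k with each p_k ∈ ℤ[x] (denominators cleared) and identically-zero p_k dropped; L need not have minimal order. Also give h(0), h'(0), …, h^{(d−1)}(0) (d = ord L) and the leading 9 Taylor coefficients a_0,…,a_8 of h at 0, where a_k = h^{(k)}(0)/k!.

f: a_k = 0, 8, 0, -32/3, 0, 128/5, 0, -512/7, 0, …
g: a_k = -1, -3, -9, -27, -81, -243, -729, -2187, -6561, …
Product ⇒ symmetric product L₀, ord ≤ 2.
L = 24·x + (6 - 8·x + 48·x^2)·Dx + (-1 + 3·x - 4·x^2 + 12·x^3)·Dx^2  (order 2).
h: a_k = 0, -8, -24, -184/3, -184, -2888/5, -8664/5, -179384/35, -538152/35, …
ICs: h(0) = 0, h′(0) = -8.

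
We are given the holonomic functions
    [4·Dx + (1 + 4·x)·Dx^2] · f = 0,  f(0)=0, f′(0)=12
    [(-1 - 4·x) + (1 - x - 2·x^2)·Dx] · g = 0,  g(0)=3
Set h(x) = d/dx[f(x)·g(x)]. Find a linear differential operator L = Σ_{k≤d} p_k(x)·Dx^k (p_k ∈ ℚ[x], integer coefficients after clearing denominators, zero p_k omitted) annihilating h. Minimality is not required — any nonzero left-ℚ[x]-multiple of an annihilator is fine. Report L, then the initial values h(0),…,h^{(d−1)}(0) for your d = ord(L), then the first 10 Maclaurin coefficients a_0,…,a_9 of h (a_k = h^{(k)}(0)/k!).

L = (36 + 144·x + 288·x^2) + (-1 + 24·x + 168·x^2 + 224·x^3)·Dx + (-1 - 7·x - 6·x^2 + 32·x^3 + 32·x^4)·Dx^2  (order 2).
h: a_k = 36, -72, 684, -1680, 9396, -153144/5, 690156/5, -3596256/7, 74769228/35, -58435544/7, …
ICs: h(0) = 36, h′(0) = -72.

f: a_k = 0, 12, -24, 64, -192, 3072/5, -2048, 49152/7, -24576, 262144/3, …
g: a_k = 3, 3, 9, 15, 33, 63, 129, 255, 513, 1023, …
L₀ := L_f ⊗_s L_g (sym. prod.), ord ≤ 2.
h₀' ⇒ L via d/dx closure of L₀.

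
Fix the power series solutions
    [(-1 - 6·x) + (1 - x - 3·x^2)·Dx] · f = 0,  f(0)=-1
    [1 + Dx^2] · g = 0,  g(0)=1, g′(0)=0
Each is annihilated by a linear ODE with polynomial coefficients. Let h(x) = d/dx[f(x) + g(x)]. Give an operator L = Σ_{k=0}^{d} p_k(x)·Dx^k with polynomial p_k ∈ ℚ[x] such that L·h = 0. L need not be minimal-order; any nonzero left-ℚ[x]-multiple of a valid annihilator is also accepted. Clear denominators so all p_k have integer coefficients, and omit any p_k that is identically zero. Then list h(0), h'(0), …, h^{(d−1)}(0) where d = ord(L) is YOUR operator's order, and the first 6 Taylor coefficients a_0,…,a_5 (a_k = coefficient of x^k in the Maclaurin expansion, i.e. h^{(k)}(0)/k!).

L = (464 + 2522·x + 8618·x^2 + 6330·x^3 + 9630·x^4 + 486·x^5 + 486·x^6) + (-43 - 249·x + 114·x^2 + 559·x^3 + 1500·x^4 + 1863·x^5 + 189·x^6 + 162·x^7)·Dx + (464 + 2522·x + 8618·x^2 + 6330·x^3 + 9630·x^4 + 486·x^5 + 486·x^6)·Dx^2 + (-43 - 249·x + 114·x^2 + 559·x^3 + 1500·x^4 + 1863·x^5 + 189·x^6 + 162·x^7)·Dx^3  (order 3).
h: a_k = -1, -9, -21, -455/6, -200, -69841/120, …
ICs: h(0) = -1, h′(0) = -9, h′′(0) = -42.

f: a_k = -1, -1, -4, -7, -19, -40, …
g: a_k = 1, 0, -1/2, 0, 1/24, 0, …
L₀ := lclm(L_f,L_g); ord L₀ ≤ 1+2.
Differentiate: ansatz ord ≤ ord L₀ ⇒ L.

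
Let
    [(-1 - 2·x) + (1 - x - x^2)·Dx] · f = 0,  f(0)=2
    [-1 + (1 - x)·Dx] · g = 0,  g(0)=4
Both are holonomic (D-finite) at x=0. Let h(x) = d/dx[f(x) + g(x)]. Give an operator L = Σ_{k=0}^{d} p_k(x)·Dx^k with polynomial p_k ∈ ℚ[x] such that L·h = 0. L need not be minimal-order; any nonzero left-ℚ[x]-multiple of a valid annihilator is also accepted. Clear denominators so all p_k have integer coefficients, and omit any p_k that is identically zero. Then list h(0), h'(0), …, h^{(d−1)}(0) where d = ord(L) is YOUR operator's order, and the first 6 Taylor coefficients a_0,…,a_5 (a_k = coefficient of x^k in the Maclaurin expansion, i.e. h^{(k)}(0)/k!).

f: a_k = 2, 2, 4, 6, 10, 16, …
g: a_k = 4, 4, 4, 4, 4, 4, …
Weyl lclm of L_f,L_g ⇒ L₀ (ord ≤ 2).
Derive L from L₀ (diff closure).
L = (-6 - 24·x - 24·x^3 + 6·x^4) + (6 + 6·x - 6·x^2 - 21·x^4 + 6·x^5)·Dx + (-1 + 2·x - 3·x^2 + 6·x^3 - 2·x^4 - 3·x^5 + x^6)·Dx^2  (order 2).
h: a_k = 6, 16, 30, 56, 100, 180, …
ICs: h(0) = 6, h′(0) = 16.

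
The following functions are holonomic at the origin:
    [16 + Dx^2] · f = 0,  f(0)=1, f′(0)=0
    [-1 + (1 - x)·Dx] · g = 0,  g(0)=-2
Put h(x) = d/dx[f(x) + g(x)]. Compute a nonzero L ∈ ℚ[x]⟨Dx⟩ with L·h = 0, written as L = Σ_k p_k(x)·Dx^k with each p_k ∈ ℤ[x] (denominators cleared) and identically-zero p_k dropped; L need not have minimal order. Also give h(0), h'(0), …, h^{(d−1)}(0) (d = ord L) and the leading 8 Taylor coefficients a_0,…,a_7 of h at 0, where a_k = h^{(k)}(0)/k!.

L = (448 - 512·x + 256·x^2) + (-176 + 432·x - 384·x^2 + 128·x^3)·Dx + (28 - 32·x + 16·x^2)·Dx^2 + (-11 + 27·x - 24·x^2 + 8·x^3)·Dx^3  (order 3).
h: a_k = -2, -20, -6, 104/3, -10, -692/15, -14, -944/315, …
ICs: h(0) = -2, h′(0) = -20, h′′(0) = -12.

f: a_k = 1, 0, -8, 0, 32/3, 0, -256/45, 0, …
g: a_k = -2, -2, -2, -2, -2, -2, -2, -2, …
L₀ := lclm(L_f,L_g); ord L₀ ≤ 2+1.
Differentiate: ansatz ord ≤ ord L₀ ⇒ L.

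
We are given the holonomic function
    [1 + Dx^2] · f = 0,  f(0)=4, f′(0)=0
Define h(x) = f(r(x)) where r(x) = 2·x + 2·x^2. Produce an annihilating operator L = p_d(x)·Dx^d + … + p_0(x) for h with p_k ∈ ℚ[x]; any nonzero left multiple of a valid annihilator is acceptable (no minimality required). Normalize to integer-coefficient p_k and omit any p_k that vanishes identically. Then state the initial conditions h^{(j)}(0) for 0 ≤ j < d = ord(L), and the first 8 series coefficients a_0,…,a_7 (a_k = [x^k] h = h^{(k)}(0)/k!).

L = (4 + 24·x + 48·x^2 + 32·x^3) - 2·Dx + (1 + 2·x)·Dx^2  (order 2).
h: a_k = 4, 0, -8, -16, -16/3, 32/3, 704/45, 128/15, …
ICs: h(0) = 4, h′(0) = 0.

f: a_k = 4, 0, -2, 0, 1/6, 0, -1/180, 0, …
f∘r: x↦r, Dx↦Dx/r' in L_f ⇒ L₀.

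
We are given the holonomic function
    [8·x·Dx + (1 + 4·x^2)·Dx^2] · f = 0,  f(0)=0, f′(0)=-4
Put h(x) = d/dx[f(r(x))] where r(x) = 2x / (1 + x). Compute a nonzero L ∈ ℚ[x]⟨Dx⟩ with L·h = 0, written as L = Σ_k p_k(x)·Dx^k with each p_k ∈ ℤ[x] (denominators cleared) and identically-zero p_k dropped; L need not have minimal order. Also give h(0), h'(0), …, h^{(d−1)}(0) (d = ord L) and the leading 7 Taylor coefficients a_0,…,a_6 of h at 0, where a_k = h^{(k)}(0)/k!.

f: a_k = 0, -4, 0, 16/3, 0, -64/5, 0, …
Change of var in L_f (x↦r) gives L₀.
Differentiate: ansatz ord ≤ ord L₀ ⇒ L.
L = (2 + 34·x) + (1 + 2·x + 17·x^2)·Dx  (order 1).
h: a_k = -8, 16, 104, -480, -808, 9776, -5816, …
ICs: h(0) = -8.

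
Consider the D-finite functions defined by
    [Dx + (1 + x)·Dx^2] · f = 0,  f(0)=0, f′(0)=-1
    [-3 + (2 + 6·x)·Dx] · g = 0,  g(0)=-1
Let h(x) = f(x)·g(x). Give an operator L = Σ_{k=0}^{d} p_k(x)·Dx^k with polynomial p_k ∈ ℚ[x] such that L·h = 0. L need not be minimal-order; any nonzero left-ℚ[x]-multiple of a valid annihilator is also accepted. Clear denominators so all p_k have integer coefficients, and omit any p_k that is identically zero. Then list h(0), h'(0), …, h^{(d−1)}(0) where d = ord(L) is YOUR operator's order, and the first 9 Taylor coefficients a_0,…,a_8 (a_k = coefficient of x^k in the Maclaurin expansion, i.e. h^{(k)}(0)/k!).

L = (21 + 9·x) + (-8 - 24·x)·Dx + (4 + 28·x + 60·x^2 + 36·x^3)·Dx^2  (order 2).
h: a_k = 0, 1, 1, -37/24, 5/2, -2917/640, 17671/1920, -719709/35840, 830323/17920, …
ICs: h(0) = 0, h′(0) = 1.

f: a_k = 0, -1, 1/2, -1/3, 1/4, -1/5, 1/6, -1/7, 1/8, …
g: a_k = -1, -3/2, 9/8, -27/16, 405/128, -1701/256, 15309/1024, -72171/2048, 2814669/32768, …
f·g: L₀ = L_f ⊗_s L_g, ord ≤ 2·1.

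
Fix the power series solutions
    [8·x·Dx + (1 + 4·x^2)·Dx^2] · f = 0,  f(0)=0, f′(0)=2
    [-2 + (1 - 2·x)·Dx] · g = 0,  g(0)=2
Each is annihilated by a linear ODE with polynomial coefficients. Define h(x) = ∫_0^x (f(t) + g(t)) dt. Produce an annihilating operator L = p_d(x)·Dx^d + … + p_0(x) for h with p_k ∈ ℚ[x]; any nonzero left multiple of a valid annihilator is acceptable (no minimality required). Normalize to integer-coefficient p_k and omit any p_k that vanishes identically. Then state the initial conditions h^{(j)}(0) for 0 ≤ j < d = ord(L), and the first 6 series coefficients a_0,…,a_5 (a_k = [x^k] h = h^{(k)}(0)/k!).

f: a_k = 0, 2, 0, -8/3, 0, 32/5, …
g: a_k = 2, 4, 8, 16, 32, 64, …
L₀ := lclm(L_f,L_g); ord L₀ ≤ 2+1.
∫: right-multiply L₀ by Dx.
L = (8 - 64·x - 96·x^2)·Dx^2 + (-8 + 8·x - 32·x^2 - 96·x^3)·Dx^3 + (1 - 16·x^4)·Dx^4  (order 4).
h: a_k = 0, 2, 3, 8/3, 10/3, 32/5, …
ICs: h(0) = 0, h′(0) = 2, h′′(0) = 6, h′′′(0) = 16.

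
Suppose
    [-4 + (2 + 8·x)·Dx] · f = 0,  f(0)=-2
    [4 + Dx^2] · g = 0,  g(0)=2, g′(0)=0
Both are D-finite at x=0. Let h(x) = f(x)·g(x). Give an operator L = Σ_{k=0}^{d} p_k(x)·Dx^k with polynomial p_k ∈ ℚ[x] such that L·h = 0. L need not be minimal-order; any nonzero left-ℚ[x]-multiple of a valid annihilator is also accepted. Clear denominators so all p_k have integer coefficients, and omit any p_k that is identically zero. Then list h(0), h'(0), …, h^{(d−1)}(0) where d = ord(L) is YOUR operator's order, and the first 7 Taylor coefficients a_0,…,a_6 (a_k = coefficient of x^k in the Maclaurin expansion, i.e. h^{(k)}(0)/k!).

f: a_k = -2, -4, 4, -8, 20, -56, 168, …
g: a_k = 2, 0, -4, 0, 4/3, 0, -8/45, …
Sym-product of L_f,L_g gives L₀ (≤ ord 2).
L = (16 + 32·x + 64·x^2) + (-4 - 16·x)·Dx + (1 + 8·x + 16·x^2)·Dx^2  (order 2).
h: a_k = -4, -8, 16, 0, 64/3, -256/3, 11776/45, …
ICs: h(0) = -4, h′(0) = -8.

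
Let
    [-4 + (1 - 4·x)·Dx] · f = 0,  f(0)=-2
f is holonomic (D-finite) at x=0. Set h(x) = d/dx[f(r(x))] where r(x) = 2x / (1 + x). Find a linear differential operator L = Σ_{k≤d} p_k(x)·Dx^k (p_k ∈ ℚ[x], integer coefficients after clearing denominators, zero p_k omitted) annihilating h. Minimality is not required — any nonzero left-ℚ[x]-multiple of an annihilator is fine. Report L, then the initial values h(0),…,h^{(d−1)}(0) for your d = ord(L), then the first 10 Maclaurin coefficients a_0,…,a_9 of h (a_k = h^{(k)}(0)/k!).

f: a_k = -2, -8, -32, -128, -512, -2048, -8192, -32768, -131072, -524288, …
L₀ from L_f via x↦r, Dx↦r'^{-1}Dx.
h₀' ⇒ L via d/dx closure of L₀.
L = 14 + (-1 + 7·x)·Dx  (order 1).
h: a_k = -16, -224, -2352, -21952, -192080, -1613472, -13176688, -105413504, -830131344, -6456577120, …
ICs: h(0) = -16.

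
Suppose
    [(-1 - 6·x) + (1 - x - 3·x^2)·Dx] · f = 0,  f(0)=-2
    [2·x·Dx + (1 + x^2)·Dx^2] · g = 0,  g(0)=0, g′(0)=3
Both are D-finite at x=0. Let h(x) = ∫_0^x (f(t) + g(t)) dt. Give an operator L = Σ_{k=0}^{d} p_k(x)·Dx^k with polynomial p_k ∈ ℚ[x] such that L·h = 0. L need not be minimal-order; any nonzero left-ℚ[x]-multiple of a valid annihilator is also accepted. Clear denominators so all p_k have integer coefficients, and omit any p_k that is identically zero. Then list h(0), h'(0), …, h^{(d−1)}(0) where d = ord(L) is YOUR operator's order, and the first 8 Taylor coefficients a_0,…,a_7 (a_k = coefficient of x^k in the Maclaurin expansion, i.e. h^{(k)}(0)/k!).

f: a_k = -2, -2, -8, -14, -38, -80, -194, -434, …
g: a_k = 0, 3, 0, -1, 0, 3/5, 0, -3/7, …
L₀ := lclm(L_f,L_g); ord L₀ ≤ 1+2.
Integrate: L := L₀·Dx.
L = (-8 + 32·x + 300·x^2 + 504·x^3 + 1134·x^4 + 162·x^6)·Dx^2 + (22 + 148·x + 184·x^2 + 576·x^3 + 441·x^4 + 918·x^5 + 27·x^6 + 162·x^7)·Dx^3 + (-4 - 6·x - 18·x^2 + 60·x^3 + 85·x^4 + 75·x^5 + 126·x^6 + 9·x^7 + 27·x^8)·Dx^4  (order 4).
h: a_k = 0, -2, 1/2, -8/3, -15/4, -38/5, -397/30, -194/7, …
ICs: h(0) = 0, h′(0) = -2, h′′(0) = 1, h′′′(0) = -16.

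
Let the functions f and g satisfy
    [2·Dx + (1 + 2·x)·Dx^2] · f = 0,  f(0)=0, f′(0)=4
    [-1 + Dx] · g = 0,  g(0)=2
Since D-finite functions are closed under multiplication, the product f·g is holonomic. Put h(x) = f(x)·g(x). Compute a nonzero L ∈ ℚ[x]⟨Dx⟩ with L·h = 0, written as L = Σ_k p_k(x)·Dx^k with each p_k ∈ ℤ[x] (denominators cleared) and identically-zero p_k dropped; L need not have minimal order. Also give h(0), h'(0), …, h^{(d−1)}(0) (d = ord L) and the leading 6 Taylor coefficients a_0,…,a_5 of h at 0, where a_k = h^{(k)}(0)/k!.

L = (-1 + 2·x) - 4·x·Dx + (1 + 2·x)·Dx^2  (order 2).
h: a_k = 0, 8, 0, 20/3, -8, 209/15, …
ICs: h(0) = 0, h′(0) = 8.

f: a_k = 0, 4, -4, 16/3, -8, 64/5, …
g: a_k = 2, 2, 1, 1/3, 1/12, 1/60, …
L₀ := L_f ⊗_s L_g (sym. prod.), ord ≤ 2.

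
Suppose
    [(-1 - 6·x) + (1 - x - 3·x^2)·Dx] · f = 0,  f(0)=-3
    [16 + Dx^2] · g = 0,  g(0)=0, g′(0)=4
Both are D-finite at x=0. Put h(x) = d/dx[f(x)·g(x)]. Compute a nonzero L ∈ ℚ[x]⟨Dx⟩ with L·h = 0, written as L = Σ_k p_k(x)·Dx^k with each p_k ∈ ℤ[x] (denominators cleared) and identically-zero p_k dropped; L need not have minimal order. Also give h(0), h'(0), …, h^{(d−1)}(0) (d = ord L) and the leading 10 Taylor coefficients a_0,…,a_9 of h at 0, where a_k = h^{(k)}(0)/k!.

L = (-26 - 256·x - 640·x^2 + 768·x^3 + 1152·x^4) + (-7 - 26·x + 144·x^2 + 288·x^3)·Dx + (5 - 13·x - 31·x^2 + 48·x^3 + 72·x^4)·Dx^2  (order 2).
h: a_k = -12, -24, -48, -208, -628, -8448/5, -68108/15, -1254496/105, -3252272/105, -14972392/189, …
ICs: h(0) = -12, h′(0) = -24.

f: a_k = -3, -3, -12, -21, -57, -120, -291, -651, -1524, -3477, …
g: a_k = 0, 4, 0, -32/3, 0, 128/15, 0, -1024/315, 0, 2048/2835, …
L₀ := L_f ⊗_s L_g (sym. prod.), ord ≤ 2.
Differentiate: ansatz ord ≤ ord L₀ ⇒ L.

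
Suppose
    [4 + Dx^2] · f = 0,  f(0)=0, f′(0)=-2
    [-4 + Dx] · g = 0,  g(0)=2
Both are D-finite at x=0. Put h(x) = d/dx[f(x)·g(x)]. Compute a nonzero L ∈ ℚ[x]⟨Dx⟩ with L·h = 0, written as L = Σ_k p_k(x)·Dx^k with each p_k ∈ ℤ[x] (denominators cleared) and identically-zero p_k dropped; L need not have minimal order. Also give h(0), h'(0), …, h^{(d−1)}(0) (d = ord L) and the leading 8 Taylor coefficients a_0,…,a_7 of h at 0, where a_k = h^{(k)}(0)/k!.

f: a_k = 0, -2, 0, 4/3, 0, -4/15, 0, 8/315, …
g: a_k = 2, 8, 16, 64/3, 64/3, 256/15, 512/45, 2048/315, …
h₀=f·g: eliminate ⇒ L₀, order ≤ 2·1.
h₀' ⇒ L via d/dx closure of L₀.
L = 20 - 8·Dx + Dx^2  (order 2).
h: a_k = -4, -32, -88, -128, -328/3, -704/15, 464/45, 512/15, …
ICs: h(0) = -4, h′(0) = -32.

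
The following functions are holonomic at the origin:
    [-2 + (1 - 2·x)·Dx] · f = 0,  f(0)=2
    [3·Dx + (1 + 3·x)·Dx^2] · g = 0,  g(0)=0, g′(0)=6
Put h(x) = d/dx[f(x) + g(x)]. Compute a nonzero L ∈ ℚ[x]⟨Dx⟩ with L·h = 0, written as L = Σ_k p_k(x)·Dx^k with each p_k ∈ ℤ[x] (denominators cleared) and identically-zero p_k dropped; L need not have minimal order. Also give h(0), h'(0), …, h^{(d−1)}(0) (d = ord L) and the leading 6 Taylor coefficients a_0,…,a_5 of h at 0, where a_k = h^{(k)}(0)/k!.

L = (144 + 72·x) + (6 + 216·x + 144·x^2)·Dx + (-7 - 13·x + 36·x^2 + 36·x^3)·Dx^2  (order 2).
h: a_k = 10, -2, 102, -34, 806, -690, …
ICs: h(0) = 10, h′(0) = -2.

f: a_k = 2, 4, 8, 16, 32, 64, …
g: a_k = 0, 6, -9, 18, -81/2, 486/5, …
L₀ := lclm(L_f,L_g); ord L₀ ≤ 1+2.
h=h₀': d/dx-closure on L₀ ⇒ L.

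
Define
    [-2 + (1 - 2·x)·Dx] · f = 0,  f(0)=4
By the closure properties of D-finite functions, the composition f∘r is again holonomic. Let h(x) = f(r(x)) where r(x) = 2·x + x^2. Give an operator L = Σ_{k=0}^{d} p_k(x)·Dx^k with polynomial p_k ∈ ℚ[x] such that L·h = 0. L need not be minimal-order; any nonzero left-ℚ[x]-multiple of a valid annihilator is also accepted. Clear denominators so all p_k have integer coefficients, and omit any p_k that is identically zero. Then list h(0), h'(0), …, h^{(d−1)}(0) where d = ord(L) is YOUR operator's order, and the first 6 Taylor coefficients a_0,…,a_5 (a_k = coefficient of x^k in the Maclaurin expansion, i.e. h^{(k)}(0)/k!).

f: a_k = 4, 8, 16, 32, 64, 128, …
h₀=f(r): pull back L_f along r ⇒ L₀.
L = (4 + 4·x) + (-1 + 4·x + 2·x^2)·Dx  (order 1).
h: a_k = 4, 16, 72, 320, 1424, 6336, …
ICs: h(0) = 4.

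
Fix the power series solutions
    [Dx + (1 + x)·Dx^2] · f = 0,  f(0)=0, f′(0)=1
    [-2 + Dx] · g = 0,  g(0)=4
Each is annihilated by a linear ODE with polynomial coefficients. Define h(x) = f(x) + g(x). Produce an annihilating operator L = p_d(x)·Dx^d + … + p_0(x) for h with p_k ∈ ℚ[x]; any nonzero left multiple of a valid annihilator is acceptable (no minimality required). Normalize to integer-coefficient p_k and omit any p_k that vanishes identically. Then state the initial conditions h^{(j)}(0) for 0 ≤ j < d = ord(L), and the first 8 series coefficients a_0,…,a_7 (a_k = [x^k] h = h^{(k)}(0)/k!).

L = (-8 - 4·x)·Dx + (-2 - 8·x - 4·x^2)·Dx^2 + (3 + 5·x + 2·x^2)·Dx^3  (order 3).
h: a_k = 4, 9, 15/2, 17/3, 29/12, 19/15, 17/90, 11/45, …
ICs: h(0) = 4, h′(0) = 9, h′′(0) = 15.

f: a_k = 0, 1, -1/2, 1/3, -1/4, 1/5, -1/6, 1/7, …
g: a_k = 4, 8, 8, 16/3, 8/3, 16/15, 16/45, 32/315, …
L₀ := lclm(L_f,L_g); ord L₀ ≤ 2+1.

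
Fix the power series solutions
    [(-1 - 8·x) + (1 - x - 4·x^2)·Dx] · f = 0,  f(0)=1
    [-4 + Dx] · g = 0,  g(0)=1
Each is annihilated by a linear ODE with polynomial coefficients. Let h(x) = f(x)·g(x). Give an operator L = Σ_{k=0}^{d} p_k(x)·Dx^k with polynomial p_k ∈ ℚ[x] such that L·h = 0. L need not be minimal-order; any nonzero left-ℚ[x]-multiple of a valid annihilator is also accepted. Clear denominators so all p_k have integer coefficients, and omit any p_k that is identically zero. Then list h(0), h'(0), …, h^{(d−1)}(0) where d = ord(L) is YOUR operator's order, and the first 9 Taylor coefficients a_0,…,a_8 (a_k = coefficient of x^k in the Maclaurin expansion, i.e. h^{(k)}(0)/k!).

f: a_k = 1, 1, 5, 9, 29, 65, 181, 441, 1165, …
g: a_k = 1, 4, 8, 32/3, 32/3, 128/15, 256/45, 1024/315, 512/315, …
f·g: L₀ = L_f ⊗_s L_g, ord ≤ 1·1.
L = (5 + 4·x - 16·x^2) + (-1 + x + 4·x^2)·Dx  (order 1).
h: a_k = 1, 5, 17, 143/3, 379/3, 4883/15, 7529/9, 674711/315, 1729283/315, …
ICs: h(0) = 1.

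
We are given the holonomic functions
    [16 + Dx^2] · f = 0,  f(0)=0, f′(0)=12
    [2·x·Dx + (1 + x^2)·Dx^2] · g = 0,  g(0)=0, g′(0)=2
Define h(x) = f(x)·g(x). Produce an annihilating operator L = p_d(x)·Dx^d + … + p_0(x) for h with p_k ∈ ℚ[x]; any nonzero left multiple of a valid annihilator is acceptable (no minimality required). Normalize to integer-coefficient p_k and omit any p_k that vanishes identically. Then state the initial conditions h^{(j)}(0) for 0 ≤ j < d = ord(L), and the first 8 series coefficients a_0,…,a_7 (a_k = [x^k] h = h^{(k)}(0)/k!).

L = (5440 + 19136·x^2 + 25856·x^4 + 16384·x^6 + 4096·x^8) + (1152·x + 3200·x^3 + 3072·x^5 + 1024·x^7)·Dx + (612 + 2252·x^2 + 3168·x^4 + 2048·x^6 + 512·x^8)·Dx^2 + (72·x + 200·x^3 + 192·x^5 + 64·x^7)·Dx^3 + (17 + 66·x^2 + 97·x^4 + 64·x^6 + 16·x^8)·Dx^4  (order 4).
h: a_k = 0, 0, 24, 0, -72, 0, 232/3, 0, …
ICs: h(0) = 0, h′(0) = 0, h′′(0) = 48, h′′′(0) = 0.

f: a_k = 0, 12, 0, -32, 0, 128/5, 0, -1024/105, …
g: a_k = 0, 2, 0, -2/3, 0, 2/5, 0, -2/7, …
L₀ := L_f ⊗_s L_g (sym. prod.), ord ≤ 4.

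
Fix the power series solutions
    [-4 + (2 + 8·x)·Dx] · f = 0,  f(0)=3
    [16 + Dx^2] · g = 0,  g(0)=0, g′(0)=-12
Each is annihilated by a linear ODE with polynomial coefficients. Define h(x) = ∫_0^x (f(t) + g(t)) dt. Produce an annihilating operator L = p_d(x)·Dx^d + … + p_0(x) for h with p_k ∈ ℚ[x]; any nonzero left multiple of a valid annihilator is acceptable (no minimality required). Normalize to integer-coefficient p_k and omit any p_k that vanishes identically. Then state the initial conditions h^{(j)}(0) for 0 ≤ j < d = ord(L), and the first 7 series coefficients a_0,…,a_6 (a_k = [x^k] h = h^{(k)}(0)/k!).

L = (-224 - 1024·x - 2048·x^2)·Dx + (48 + 704·x + 3072·x^2 + 4096·x^3)·Dx^2 + (-14 - 64·x - 128·x^2)·Dx^3 + (3 + 44·x + 192·x^2 + 256·x^3)·Dx^4  (order 4).
h: a_k = 0, 3, -3, -2, 11, -6, 146/15, …
ICs: h(0) = 0, h′(0) = 3, h′′(0) = -6, h′′′(0) = -12.

f: a_k = 3, 6, -6, 12, -30, 84, -252, …
g: a_k = 0, -12, 0, 32, 0, -128/5, 0, …
Weyl lclm of L_f,L_g ⇒ L₀ (ord ≤ 3).
∫: right-multiply L₀ by Dx.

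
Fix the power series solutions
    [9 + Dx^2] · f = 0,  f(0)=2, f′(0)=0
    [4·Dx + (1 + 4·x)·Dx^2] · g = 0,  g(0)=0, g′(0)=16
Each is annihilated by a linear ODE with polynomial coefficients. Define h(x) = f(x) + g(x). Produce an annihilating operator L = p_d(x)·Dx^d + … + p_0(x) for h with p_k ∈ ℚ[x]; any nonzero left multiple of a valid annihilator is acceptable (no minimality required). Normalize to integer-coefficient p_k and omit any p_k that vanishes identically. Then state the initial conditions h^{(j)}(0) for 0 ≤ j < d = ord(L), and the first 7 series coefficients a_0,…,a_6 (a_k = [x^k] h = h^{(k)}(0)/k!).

L = (3780 + 2592·x + 5184·x^2)·Dx + (369 + 2124·x + 3888·x^2 + 5184·x^3)·Dx^2 + (420 + 288·x + 576·x^2)·Dx^3 + (41 + 236·x + 432·x^2 + 576·x^3)·Dx^4  (order 4).
h: a_k = 2, 16, -41, 256/3, -997/4, 4096/5, -327923/120, …
ICs: h(0) = 2, h′(0) = 16, h′′(0) = -82, h′′′(0) = 512.

f: a_k = 2, 0, -9, 0, 27/4, 0, -81/40, …
g: a_k = 0, 16, -32, 256/3, -256, 4096/5, -8192/3, …
Sum ⇒ L₀ = lclm(L_f,L_g) in ℚ(x)⟨Dx⟩.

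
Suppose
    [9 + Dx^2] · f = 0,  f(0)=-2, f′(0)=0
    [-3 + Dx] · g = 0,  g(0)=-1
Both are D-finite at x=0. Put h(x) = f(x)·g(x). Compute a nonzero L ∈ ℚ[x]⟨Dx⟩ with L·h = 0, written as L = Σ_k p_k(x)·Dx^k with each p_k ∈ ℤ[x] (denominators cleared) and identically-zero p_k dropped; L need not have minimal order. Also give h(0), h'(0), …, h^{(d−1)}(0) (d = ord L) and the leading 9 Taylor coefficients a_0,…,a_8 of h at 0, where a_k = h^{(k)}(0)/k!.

f: a_k = -2, 0, 9, 0, -27/4, 0, 81/40, 0, -729/2240, …
g: a_k = -1, -3, -9/2, -9/2, -27/8, -81/40, -81/80, -243/560, -729/4480, …
Sym-product of L_f,L_g gives L₀ (≤ ord 2).
L = 18 - 6·Dx + Dx^2  (order 2).
h: a_k = 2, 6, 0, -18, -27, -81/5, 0, 243/35, 729/140, …
ICs: h(0) = 2, h′(0) = 6.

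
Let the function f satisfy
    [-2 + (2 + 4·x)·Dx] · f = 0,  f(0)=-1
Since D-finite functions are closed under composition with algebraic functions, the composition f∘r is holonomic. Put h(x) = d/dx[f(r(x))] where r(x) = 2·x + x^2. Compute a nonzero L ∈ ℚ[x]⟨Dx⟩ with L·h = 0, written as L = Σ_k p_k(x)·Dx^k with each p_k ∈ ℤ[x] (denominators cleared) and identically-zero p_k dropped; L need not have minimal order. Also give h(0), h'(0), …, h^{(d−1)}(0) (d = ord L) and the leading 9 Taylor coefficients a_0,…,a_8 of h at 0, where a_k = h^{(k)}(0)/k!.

L = -1 + (-1 - 5·x - 6·x^2 - 2·x^3)·Dx  (order 1).
h: a_k = -2, 2, -6, 18, -55, 171, -539, 1717, -22059/4, …
ICs: h(0) = -2.

f: a_k = -1, -1, 1/2, -1/2, 5/8, -7/8, 21/16, -33/16, 429/128, …
Change of var in L_f (x↦r) gives L₀.
h=h₀': d/dx-closure on L₀ ⇒ L.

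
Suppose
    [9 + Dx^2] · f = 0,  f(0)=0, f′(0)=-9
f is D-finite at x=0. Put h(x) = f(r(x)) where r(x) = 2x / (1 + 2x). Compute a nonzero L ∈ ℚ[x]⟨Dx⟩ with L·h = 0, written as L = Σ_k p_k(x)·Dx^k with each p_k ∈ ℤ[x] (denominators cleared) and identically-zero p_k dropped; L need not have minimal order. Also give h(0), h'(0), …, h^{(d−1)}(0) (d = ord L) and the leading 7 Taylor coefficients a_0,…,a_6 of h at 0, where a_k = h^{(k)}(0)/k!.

L = 36 + (4 + 24·x + 48·x^2 + 32·x^3)·Dx + (1 + 8·x + 24·x^2 + 32·x^3 + 16·x^4)·Dx^2  (order 2).
h: a_k = 0, -18, 36, 36, -504, 10548/5, -6120, …
ICs: h(0) = 0, h′(0) = -18.

f: a_k = 0, -9, 0, 27/2, 0, -243/40, 0, …
L₀ from L_f via x↦r, Dx↦r'^{-1}Dx.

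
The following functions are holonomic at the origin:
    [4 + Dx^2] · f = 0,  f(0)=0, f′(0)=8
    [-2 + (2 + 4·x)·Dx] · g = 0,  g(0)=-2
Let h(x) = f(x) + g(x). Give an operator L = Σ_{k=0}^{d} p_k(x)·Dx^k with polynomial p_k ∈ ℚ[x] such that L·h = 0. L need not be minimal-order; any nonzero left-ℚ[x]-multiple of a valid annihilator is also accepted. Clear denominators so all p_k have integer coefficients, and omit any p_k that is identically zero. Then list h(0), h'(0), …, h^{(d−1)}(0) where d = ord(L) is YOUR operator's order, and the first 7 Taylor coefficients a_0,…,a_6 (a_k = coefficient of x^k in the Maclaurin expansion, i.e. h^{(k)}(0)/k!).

L = (-28 - 64·x - 64·x^2) + (12 + 88·x + 192·x^2 + 128·x^3)·Dx + (-7 - 16·x - 16·x^2)·Dx^2 + (3 + 22·x + 48·x^2 + 32·x^3)·Dx^3  (order 3).
h: a_k = -2, 6, 1, -19/3, 5/4, -41/60, 21/8, …
ICs: h(0) = -2, h′(0) = 6, h′′(0) = 2.

f: a_k = 0, 8, 0, -16/3, 0, 16/15, 0, …
g: a_k = -2, -2, 1, -1, 5/4, -7/4, 21/8, …
f+g: L₀ = lclm(L_f,L_g), ord ≤ 2+1.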